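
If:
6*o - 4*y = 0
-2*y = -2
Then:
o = 2/3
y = 1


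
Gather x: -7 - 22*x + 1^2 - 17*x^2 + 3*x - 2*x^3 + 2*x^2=-2*x^3 - 15*x^2 - 19*x - 6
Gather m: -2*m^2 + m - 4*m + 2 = -2*m^2 - 3*m + 2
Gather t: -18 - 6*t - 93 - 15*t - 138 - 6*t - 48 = -27*t - 297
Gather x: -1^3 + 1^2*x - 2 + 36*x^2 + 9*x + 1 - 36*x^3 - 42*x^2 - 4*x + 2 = -36*x^3 - 6*x^2 + 6*x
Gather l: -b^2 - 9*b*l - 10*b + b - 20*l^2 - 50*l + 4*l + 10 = -b^2 - 9*b - 20*l^2 + l*(-9*b - 46) + 10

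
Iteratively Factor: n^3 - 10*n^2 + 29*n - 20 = (n - 1)*(n^2 - 9*n + 20) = (n - 4)*(n - 1)*(n - 5)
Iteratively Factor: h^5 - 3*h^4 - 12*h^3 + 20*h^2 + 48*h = (h + 2)*(h^4 - 5*h^3 - 2*h^2 + 24*h) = (h - 4)*(h + 2)*(h^3 - h^2 - 6*h) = (h - 4)*(h + 2)^2*(h^2 - 3*h) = h*(h - 4)*(h + 2)^2*(h - 3)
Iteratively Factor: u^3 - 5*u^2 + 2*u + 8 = (u + 1)*(u^2 - 6*u + 8) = (u - 4)*(u + 1)*(u - 2)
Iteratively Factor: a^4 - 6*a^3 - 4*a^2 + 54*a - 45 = (a - 3)*(a^3 - 3*a^2 - 13*a + 15) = (a - 3)*(a - 1)*(a^2 - 2*a - 15) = (a - 5)*(a - 3)*(a - 1)*(a + 3)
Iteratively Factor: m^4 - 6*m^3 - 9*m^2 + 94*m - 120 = (m - 3)*(m^3 - 3*m^2 - 18*m + 40) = (m - 3)*(m - 2)*(m^2 - m - 20) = (m - 3)*(m - 2)*(m + 4)*(m - 5)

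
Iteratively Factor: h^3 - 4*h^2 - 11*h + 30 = (h - 5)*(h^2 + h - 6) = (h - 5)*(h - 2)*(h + 3)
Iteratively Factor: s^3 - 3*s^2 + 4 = (s + 1)*(s^2 - 4*s + 4) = (s - 2)*(s + 1)*(s - 2)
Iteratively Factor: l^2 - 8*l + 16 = (l - 4)*(l - 4)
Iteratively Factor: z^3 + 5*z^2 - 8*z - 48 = (z - 3)*(z^2 + 8*z + 16) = (z - 3)*(z + 4)*(z + 4)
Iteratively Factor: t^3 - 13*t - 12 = (t + 1)*(t^2 - t - 12) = (t - 4)*(t + 1)*(t + 3)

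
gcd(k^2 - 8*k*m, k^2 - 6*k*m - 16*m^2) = k - 8*m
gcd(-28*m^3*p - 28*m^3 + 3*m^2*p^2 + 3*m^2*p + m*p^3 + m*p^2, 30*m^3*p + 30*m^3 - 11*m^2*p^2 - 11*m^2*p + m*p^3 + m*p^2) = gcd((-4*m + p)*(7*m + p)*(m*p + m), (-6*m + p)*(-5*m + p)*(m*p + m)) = m*p + m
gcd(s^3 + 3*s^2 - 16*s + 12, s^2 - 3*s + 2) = s^2 - 3*s + 2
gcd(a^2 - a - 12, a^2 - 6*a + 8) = a - 4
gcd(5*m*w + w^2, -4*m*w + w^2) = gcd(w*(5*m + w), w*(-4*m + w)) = w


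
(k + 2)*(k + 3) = k^2 + 5*k + 6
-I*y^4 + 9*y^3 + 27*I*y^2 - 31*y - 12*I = (y + I)*(y + 3*I)*(y + 4*I)*(-I*y + 1)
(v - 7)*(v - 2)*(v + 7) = v^3 - 2*v^2 - 49*v + 98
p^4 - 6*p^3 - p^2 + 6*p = p*(p - 6)*(p - 1)*(p + 1)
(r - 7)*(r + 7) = r^2 - 49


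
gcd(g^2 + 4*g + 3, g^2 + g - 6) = g + 3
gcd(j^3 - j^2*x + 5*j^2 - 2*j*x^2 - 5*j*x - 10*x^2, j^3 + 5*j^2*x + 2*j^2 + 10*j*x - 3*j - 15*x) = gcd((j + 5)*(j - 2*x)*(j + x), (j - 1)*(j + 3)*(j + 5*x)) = 1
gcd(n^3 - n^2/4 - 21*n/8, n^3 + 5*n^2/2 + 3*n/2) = n^2 + 3*n/2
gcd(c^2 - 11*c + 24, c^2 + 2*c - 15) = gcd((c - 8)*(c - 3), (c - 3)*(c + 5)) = c - 3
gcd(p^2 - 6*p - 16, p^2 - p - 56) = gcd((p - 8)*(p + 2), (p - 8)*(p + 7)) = p - 8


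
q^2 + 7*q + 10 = (q + 2)*(q + 5)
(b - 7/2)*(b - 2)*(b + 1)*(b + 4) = b^4 - b^3/2 - 33*b^2/2 + 13*b + 28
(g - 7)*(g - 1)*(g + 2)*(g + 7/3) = g^4 - 11*g^3/3 - 23*g^2 - 7*g + 98/3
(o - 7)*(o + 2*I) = o^2 - 7*o + 2*I*o - 14*I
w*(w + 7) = w^2 + 7*w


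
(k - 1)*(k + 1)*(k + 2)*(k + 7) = k^4 + 9*k^3 + 13*k^2 - 9*k - 14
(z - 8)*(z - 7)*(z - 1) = z^3 - 16*z^2 + 71*z - 56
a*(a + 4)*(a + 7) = a^3 + 11*a^2 + 28*a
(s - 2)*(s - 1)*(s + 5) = s^3 + 2*s^2 - 13*s + 10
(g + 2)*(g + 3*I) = g^2 + 2*g + 3*I*g + 6*I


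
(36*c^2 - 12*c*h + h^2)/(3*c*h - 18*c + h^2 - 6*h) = (36*c^2 - 12*c*h + h^2)/(3*c*h - 18*c + h^2 - 6*h)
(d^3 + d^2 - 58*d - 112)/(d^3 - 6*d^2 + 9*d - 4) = (d^3 + d^2 - 58*d - 112)/(d^3 - 6*d^2 + 9*d - 4)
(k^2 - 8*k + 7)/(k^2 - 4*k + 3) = (k - 7)/(k - 3)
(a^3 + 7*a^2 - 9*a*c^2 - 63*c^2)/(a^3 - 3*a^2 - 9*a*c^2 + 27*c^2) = (a + 7)/(a - 3)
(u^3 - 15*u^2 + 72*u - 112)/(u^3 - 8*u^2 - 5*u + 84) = (u - 4)/(u + 3)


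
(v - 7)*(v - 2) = v^2 - 9*v + 14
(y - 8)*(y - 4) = y^2 - 12*y + 32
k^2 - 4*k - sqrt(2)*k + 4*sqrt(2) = (k - 4)*(k - sqrt(2))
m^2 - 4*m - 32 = (m - 8)*(m + 4)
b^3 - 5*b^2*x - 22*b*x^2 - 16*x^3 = (b - 8*x)*(b + x)*(b + 2*x)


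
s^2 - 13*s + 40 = (s - 8)*(s - 5)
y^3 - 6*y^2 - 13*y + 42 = (y - 7)*(y - 2)*(y + 3)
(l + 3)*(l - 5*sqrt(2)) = l^2 - 5*sqrt(2)*l + 3*l - 15*sqrt(2)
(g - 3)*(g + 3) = g^2 - 9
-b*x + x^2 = x*(-b + x)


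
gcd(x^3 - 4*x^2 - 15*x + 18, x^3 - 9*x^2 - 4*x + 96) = x + 3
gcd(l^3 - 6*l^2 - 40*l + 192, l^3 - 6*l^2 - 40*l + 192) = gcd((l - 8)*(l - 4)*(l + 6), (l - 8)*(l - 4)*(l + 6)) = l^3 - 6*l^2 - 40*l + 192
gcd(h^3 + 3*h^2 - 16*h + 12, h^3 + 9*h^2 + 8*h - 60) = h^2 + 4*h - 12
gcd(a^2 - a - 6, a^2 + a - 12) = a - 3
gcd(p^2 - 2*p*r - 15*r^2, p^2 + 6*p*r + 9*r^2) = p + 3*r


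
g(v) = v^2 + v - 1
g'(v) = 2*v + 1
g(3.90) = 18.11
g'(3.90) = 8.80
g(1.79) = 3.99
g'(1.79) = 4.58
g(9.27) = 94.20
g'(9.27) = 19.54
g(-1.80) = 0.44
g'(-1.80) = -2.60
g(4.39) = 22.66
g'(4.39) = 9.78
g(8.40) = 77.96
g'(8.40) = 17.80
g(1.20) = 1.64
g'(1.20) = 3.40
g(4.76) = 26.42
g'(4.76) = 10.52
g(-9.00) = 71.00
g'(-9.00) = -17.00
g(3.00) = 11.00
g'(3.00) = 7.00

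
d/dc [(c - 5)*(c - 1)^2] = (c - 1)*(3*c - 11)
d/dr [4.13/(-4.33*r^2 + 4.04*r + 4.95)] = (35.7658*r - 16.6852)/(-4.33*r^2 + 4.04*r + 4.95)^2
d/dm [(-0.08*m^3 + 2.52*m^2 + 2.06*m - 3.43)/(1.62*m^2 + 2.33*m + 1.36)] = (-0.1296*m^4 - 0.3728*m^3 + 2.208*m^2 + 17.9676*m + 10.7935)/(2.6244*m^4 + 7.5492*m^3 + 9.8353*m^2 + 6.3376*m + 1.8496)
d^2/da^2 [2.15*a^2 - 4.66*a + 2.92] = 4.30000000000000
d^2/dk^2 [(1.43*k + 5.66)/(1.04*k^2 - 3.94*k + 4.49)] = ((1.43*k + 5.66)*(2.08*k - 3.94)*(4.16*k - 7.88) - (8.9232*k + 0.5044)*(1.04*k^2 - 3.94*k + 4.49))/(1.04*k^2 - 3.94*k + 4.49)^3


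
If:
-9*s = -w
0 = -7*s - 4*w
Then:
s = 0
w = 0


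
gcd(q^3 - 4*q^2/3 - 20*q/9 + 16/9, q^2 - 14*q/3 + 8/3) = q - 2/3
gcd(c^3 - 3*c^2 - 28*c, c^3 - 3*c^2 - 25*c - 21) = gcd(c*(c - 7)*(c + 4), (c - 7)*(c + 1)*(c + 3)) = c - 7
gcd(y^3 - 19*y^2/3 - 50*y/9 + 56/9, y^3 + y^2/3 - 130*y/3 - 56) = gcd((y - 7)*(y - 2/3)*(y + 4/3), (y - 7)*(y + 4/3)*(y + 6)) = y^2 - 17*y/3 - 28/3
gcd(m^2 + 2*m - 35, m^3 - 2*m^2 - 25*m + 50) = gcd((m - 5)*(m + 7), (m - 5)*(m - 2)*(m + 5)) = m - 5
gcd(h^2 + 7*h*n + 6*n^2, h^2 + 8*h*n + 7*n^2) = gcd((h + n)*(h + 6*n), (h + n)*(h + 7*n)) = h + n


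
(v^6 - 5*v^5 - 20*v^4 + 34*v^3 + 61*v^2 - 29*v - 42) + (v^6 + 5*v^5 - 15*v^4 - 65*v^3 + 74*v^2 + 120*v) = 2*v^6 - 35*v^4 - 31*v^3 + 135*v^2 + 91*v - 42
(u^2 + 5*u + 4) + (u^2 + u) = 2*u^2 + 6*u + 4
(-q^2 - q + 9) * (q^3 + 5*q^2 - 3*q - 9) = -q^5 - 6*q^4 + 7*q^3 + 57*q^2 - 18*q - 81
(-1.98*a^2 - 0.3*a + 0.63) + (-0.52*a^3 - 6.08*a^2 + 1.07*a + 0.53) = -0.52*a^3 - 8.06*a^2 + 0.77*a + 1.16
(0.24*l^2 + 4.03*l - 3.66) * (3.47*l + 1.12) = 0.8328*l^3 + 14.2529*l^2 - 8.1866*l - 4.0992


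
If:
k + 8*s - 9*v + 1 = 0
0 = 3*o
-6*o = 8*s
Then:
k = 9*v - 1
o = 0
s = 0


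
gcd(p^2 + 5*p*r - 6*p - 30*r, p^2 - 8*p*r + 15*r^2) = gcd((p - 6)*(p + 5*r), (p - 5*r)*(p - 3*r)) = 1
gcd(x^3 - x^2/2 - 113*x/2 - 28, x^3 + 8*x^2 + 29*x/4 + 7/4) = x^2 + 15*x/2 + 7/2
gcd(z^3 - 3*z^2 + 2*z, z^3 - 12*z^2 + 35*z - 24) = z - 1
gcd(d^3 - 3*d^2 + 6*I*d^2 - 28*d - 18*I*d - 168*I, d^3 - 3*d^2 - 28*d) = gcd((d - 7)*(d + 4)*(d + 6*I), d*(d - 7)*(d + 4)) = d^2 - 3*d - 28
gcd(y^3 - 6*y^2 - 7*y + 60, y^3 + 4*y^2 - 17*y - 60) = y^2 - y - 12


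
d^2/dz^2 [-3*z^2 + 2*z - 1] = -6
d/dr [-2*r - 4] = -2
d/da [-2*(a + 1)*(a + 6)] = -4*a - 14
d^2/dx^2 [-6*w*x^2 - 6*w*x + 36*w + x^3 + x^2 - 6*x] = -12*w + 6*x + 2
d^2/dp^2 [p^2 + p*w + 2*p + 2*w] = 2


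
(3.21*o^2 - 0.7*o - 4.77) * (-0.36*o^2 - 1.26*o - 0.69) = -1.1556*o^4 - 3.7926*o^3 + 0.3843*o^2 + 6.4932*o + 3.2913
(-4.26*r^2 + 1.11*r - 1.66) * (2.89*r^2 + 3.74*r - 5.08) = -12.3114*r^4 - 12.7245*r^3 + 20.9948*r^2 - 11.8472*r + 8.4328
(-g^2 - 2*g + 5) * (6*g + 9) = -6*g^3 - 21*g^2 + 12*g + 45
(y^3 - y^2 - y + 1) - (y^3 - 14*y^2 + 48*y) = 13*y^2 - 49*y + 1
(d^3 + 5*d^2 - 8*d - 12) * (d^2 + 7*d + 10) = d^5 + 12*d^4 + 37*d^3 - 18*d^2 - 164*d - 120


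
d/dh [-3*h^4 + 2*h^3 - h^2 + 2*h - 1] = -12*h^3 + 6*h^2 - 2*h + 2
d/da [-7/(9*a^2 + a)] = 7*(18*a + 1)/(a^2*(9*a + 1)^2)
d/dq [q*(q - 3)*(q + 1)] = 3*q^2 - 4*q - 3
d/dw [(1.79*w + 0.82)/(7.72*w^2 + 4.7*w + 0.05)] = (13.8188*w^2 + 8.413*w - (1.79*w + 0.82)*(15.44*w + 4.7) + 0.0895)/(7.72*w^2 + 4.7*w + 0.05)^2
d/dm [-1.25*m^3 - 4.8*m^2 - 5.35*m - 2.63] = -3.75*m^2 - 9.6*m - 5.35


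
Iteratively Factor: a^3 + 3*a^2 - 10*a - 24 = (a + 2)*(a^2 + a - 12) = (a + 2)*(a + 4)*(a - 3)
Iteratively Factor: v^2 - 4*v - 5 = (v - 5)*(v + 1)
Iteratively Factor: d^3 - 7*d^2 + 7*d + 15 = (d - 5)*(d^2 - 2*d - 3) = (d - 5)*(d - 3)*(d + 1)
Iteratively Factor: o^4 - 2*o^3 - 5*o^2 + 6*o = (o)*(o^3 - 2*o^2 - 5*o + 6) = o*(o - 1)*(o^2 - o - 6) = o*(o - 1)*(o + 2)*(o - 3)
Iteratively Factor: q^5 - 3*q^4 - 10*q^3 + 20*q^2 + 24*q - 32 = (q - 1)*(q^4 - 2*q^3 - 12*q^2 + 8*q + 32) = (q - 1)*(q + 2)*(q^3 - 4*q^2 - 4*q + 16) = (q - 2)*(q - 1)*(q + 2)*(q^2 - 2*q - 8) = (q - 4)*(q - 2)*(q - 1)*(q + 2)*(q + 2)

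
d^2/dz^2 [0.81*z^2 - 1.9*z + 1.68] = 1.62000000000000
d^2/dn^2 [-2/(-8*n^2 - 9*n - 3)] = 4*(-64*n^2 - 72*n + (16*n + 9)^2 - 24)/(8*n^2 + 9*n + 3)^3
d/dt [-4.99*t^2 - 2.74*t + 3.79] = -9.98*t - 2.74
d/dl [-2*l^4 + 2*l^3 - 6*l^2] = 2*l*(-4*l^2 + 3*l - 6)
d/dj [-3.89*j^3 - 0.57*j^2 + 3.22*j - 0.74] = -11.67*j^2 - 1.14*j + 3.22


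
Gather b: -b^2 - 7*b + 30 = -b^2 - 7*b + 30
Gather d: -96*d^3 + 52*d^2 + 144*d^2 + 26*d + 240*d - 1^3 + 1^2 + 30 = -96*d^3 + 196*d^2 + 266*d + 30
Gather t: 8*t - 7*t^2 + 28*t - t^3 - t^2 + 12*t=-t^3 - 8*t^2 + 48*t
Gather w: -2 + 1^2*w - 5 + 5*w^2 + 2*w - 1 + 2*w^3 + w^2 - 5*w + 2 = 2*w^3 + 6*w^2 - 2*w - 6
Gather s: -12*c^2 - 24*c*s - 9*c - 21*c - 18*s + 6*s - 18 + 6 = -12*c^2 - 30*c + s*(-24*c - 12) - 12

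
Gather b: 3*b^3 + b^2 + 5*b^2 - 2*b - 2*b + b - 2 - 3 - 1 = 3*b^3 + 6*b^2 - 3*b - 6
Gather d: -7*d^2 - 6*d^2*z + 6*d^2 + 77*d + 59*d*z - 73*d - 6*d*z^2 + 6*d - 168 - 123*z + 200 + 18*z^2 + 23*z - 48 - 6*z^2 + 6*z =d^2*(-6*z - 1) + d*(-6*z^2 + 59*z + 10) + 12*z^2 - 94*z - 16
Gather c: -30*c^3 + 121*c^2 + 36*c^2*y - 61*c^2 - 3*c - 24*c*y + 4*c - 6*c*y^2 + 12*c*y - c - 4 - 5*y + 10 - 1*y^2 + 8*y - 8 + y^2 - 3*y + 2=-30*c^3 + c^2*(36*y + 60) + c*(-6*y^2 - 12*y)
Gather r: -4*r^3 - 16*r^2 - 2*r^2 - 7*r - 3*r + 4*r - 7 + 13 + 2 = -4*r^3 - 18*r^2 - 6*r + 8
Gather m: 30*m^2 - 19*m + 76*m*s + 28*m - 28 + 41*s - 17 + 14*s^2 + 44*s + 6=30*m^2 + m*(76*s + 9) + 14*s^2 + 85*s - 39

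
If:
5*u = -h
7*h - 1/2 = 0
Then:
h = 1/14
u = -1/70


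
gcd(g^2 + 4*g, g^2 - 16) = g + 4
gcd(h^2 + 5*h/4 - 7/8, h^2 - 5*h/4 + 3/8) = h - 1/2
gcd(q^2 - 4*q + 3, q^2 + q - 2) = q - 1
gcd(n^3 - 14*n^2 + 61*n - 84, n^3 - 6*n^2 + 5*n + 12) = n^2 - 7*n + 12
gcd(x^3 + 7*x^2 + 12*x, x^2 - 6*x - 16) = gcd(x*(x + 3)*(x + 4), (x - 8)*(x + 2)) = 1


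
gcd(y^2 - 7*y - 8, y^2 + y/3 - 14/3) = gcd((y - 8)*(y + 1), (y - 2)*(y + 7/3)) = 1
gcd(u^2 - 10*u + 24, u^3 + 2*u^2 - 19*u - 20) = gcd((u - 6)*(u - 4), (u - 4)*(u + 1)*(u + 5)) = u - 4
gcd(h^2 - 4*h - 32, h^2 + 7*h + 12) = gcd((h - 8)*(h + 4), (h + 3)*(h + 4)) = h + 4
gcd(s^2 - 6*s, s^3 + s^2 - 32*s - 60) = s - 6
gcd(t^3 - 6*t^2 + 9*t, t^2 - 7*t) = t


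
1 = 1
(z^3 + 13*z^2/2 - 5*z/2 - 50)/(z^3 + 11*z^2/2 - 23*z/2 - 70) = (2*z - 5)/(2*z - 7)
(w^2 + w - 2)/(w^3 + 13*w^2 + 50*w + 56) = (w - 1)/(w^2 + 11*w + 28)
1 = 1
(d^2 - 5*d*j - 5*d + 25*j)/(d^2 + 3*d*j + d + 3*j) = (d^2 - 5*d*j - 5*d + 25*j)/(d^2 + 3*d*j + d + 3*j)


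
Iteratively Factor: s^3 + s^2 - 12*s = (s)*(s^2 + s - 12) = s*(s - 3)*(s + 4)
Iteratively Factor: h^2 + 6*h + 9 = (h + 3)*(h + 3)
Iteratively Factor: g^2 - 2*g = (g - 2)*(g)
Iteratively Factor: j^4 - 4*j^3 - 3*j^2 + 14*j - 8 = (j + 2)*(j^3 - 6*j^2 + 9*j - 4) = (j - 1)*(j + 2)*(j^2 - 5*j + 4) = (j - 4)*(j - 1)*(j + 2)*(j - 1)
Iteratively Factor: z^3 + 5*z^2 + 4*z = (z + 4)*(z^2 + z) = (z + 1)*(z + 4)*(z)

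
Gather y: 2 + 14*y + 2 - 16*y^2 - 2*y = -16*y^2 + 12*y + 4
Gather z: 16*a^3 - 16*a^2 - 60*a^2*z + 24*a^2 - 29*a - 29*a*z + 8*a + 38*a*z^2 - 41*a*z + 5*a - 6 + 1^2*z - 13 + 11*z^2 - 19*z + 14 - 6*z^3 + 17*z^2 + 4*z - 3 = 16*a^3 + 8*a^2 - 16*a - 6*z^3 + z^2*(38*a + 28) + z*(-60*a^2 - 70*a - 14) - 8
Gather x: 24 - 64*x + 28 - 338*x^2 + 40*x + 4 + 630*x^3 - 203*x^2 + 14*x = 630*x^3 - 541*x^2 - 10*x + 56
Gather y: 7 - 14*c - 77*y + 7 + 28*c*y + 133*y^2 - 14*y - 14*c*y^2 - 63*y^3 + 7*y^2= -14*c - 63*y^3 + y^2*(140 - 14*c) + y*(28*c - 91) + 14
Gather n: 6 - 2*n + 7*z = -2*n + 7*z + 6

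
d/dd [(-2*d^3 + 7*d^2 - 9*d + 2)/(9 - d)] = (4*d^3 - 61*d^2 + 126*d - 79)/(d^2 - 18*d + 81)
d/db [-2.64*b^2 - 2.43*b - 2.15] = -5.28*b - 2.43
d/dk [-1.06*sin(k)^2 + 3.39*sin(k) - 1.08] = (3.39 - 2.12*sin(k))*cos(k)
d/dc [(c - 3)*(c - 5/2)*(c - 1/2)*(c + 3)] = 4*c^3 - 9*c^2 - 31*c/2 + 27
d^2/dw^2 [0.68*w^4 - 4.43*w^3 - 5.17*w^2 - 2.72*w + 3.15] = 8.16*w^2 - 26.58*w - 10.34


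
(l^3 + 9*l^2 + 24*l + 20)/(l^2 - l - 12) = (l^3 + 9*l^2 + 24*l + 20)/(l^2 - l - 12)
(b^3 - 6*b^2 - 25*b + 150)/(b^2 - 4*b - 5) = (b^2 - b - 30)/(b + 1)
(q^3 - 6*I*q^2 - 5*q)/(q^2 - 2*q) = (q^2 - 6*I*q - 5)/(q - 2)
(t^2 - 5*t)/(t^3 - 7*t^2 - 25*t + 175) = t/(t^2 - 2*t - 35)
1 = 1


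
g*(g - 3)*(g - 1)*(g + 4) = g^4 - 13*g^2 + 12*g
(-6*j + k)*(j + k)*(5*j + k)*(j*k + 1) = -30*j^4*k - 31*j^3*k^2 - 30*j^3 - 31*j^2*k + j*k^4 + k^3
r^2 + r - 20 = (r - 4)*(r + 5)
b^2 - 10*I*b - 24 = (b - 6*I)*(b - 4*I)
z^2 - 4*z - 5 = (z - 5)*(z + 1)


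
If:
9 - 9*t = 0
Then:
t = 1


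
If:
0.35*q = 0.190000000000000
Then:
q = 0.54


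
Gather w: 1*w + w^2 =w^2 + w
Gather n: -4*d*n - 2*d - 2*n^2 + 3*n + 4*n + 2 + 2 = -2*d - 2*n^2 + n*(7 - 4*d) + 4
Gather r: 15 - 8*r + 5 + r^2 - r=r^2 - 9*r + 20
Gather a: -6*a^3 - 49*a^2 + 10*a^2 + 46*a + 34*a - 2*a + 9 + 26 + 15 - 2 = -6*a^3 - 39*a^2 + 78*a + 48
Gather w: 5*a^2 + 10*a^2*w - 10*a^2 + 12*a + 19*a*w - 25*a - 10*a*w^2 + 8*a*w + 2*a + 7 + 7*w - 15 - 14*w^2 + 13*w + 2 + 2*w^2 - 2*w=-5*a^2 - 11*a + w^2*(-10*a - 12) + w*(10*a^2 + 27*a + 18) - 6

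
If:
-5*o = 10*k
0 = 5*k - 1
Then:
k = 1/5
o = -2/5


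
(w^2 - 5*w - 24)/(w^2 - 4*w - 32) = (w + 3)/(w + 4)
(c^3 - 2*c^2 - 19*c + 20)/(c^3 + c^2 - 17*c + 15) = (c^2 - c - 20)/(c^2 + 2*c - 15)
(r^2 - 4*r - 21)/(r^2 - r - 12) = (r - 7)/(r - 4)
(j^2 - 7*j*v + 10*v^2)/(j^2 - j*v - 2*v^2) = (j - 5*v)/(j + v)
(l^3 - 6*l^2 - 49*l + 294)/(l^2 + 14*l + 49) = (l^2 - 13*l + 42)/(l + 7)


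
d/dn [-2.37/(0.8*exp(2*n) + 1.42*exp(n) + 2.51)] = (3.792*exp(n) + 3.3654)*exp(n)/(0.8*exp(2*n) + 1.42*exp(n) + 2.51)^2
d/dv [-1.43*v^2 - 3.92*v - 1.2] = -2.86*v - 3.92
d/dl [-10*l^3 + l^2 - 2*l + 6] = -30*l^2 + 2*l - 2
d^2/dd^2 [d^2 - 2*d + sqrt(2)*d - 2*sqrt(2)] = 2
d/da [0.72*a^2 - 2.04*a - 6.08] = 1.44*a - 2.04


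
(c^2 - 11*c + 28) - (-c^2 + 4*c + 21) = 2*c^2 - 15*c + 7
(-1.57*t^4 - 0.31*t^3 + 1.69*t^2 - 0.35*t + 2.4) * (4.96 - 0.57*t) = 0.8949*t^5 - 7.6105*t^4 - 2.5009*t^3 + 8.5819*t^2 - 3.104*t + 11.904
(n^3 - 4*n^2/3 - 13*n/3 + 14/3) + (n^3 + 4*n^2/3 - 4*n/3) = 2*n^3 - 17*n/3 + 14/3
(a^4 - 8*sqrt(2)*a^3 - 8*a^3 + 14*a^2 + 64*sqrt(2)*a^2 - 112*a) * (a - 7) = a^5 - 15*a^4 - 8*sqrt(2)*a^4 + 70*a^3 + 120*sqrt(2)*a^3 - 448*sqrt(2)*a^2 - 210*a^2 + 784*a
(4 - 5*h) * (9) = 36 - 45*h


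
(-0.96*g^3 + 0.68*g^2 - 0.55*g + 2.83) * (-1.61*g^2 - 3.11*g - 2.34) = 1.5456*g^5 + 1.8908*g^4 + 1.0171*g^3 - 4.437*g^2 - 7.5143*g - 6.6222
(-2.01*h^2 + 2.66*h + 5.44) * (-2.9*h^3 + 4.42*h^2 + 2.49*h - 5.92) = 5.829*h^5 - 16.5982*h^4 - 9.0237*h^3 + 42.5674*h^2 - 2.2016*h - 32.2048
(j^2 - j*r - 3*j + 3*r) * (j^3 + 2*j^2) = j^5 - j^4*r - j^4 + j^3*r - 6*j^3 + 6*j^2*r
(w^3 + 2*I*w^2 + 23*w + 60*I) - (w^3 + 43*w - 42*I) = 2*I*w^2 - 20*w + 102*I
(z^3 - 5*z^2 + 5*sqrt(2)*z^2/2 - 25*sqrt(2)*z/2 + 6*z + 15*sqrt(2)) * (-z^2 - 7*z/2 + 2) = -z^5 - 5*sqrt(2)*z^4/2 + 3*z^4/2 + 15*sqrt(2)*z^3/4 + 27*z^3/2 - 31*z^2 + 135*sqrt(2)*z^2/4 - 155*sqrt(2)*z/2 + 12*z + 30*sqrt(2)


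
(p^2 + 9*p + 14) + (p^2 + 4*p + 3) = 2*p^2 + 13*p + 17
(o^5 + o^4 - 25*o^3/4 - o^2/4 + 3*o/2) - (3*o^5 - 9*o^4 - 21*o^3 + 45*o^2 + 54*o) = -2*o^5 + 10*o^4 + 59*o^3/4 - 181*o^2/4 - 105*o/2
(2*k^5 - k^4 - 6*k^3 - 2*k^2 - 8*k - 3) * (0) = 0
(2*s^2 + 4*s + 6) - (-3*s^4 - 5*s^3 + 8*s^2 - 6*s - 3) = 3*s^4 + 5*s^3 - 6*s^2 + 10*s + 9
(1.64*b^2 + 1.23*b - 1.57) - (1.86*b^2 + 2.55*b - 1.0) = -0.22*b^2 - 1.32*b - 0.57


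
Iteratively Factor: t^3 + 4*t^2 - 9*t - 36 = (t - 3)*(t^2 + 7*t + 12) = (t - 3)*(t + 3)*(t + 4)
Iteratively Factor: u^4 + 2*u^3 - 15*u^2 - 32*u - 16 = (u + 1)*(u^3 + u^2 - 16*u - 16) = (u + 1)^2*(u^2 - 16) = (u - 4)*(u + 1)^2*(u + 4)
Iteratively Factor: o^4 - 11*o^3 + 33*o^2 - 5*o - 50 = (o - 5)*(o^3 - 6*o^2 + 3*o + 10) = (o - 5)*(o - 2)*(o^2 - 4*o - 5) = (o - 5)*(o - 2)*(o + 1)*(o - 5)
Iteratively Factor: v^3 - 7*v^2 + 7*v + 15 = (v + 1)*(v^2 - 8*v + 15) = (v - 3)*(v + 1)*(v - 5)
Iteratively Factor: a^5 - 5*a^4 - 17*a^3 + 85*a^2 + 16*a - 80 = (a - 5)*(a^4 - 17*a^2 + 16) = (a - 5)*(a - 1)*(a^3 + a^2 - 16*a - 16) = (a - 5)*(a - 4)*(a - 1)*(a^2 + 5*a + 4) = (a - 5)*(a - 4)*(a - 1)*(a + 1)*(a + 4)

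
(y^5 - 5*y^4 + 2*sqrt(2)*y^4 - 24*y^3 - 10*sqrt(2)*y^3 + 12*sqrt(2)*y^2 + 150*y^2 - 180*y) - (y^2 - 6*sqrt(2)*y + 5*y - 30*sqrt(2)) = y^5 - 5*y^4 + 2*sqrt(2)*y^4 - 24*y^3 - 10*sqrt(2)*y^3 + 12*sqrt(2)*y^2 + 149*y^2 - 185*y + 6*sqrt(2)*y + 30*sqrt(2)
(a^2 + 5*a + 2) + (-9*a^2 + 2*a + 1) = -8*a^2 + 7*a + 3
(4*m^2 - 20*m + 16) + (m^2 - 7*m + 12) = 5*m^2 - 27*m + 28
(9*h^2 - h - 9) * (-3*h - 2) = -27*h^3 - 15*h^2 + 29*h + 18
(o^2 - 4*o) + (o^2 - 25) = 2*o^2 - 4*o - 25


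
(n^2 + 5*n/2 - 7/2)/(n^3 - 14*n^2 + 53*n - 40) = (n + 7/2)/(n^2 - 13*n + 40)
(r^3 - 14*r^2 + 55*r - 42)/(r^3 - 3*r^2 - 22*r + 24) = (r - 7)/(r + 4)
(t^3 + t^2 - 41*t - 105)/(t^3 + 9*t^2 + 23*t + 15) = (t - 7)/(t + 1)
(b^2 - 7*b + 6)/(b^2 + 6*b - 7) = (b - 6)/(b + 7)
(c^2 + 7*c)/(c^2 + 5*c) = (c + 7)/(c + 5)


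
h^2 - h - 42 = (h - 7)*(h + 6)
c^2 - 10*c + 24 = (c - 6)*(c - 4)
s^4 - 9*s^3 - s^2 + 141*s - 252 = (s - 7)*(s - 3)^2*(s + 4)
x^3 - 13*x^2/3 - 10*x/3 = x*(x - 5)*(x + 2/3)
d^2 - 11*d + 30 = (d - 6)*(d - 5)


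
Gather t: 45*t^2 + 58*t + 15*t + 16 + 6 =45*t^2 + 73*t + 22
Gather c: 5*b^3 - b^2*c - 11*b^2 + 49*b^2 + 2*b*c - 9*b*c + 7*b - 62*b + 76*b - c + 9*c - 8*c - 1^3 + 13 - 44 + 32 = 5*b^3 + 38*b^2 + 21*b + c*(-b^2 - 7*b)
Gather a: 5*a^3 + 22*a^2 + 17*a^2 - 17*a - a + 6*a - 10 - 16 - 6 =5*a^3 + 39*a^2 - 12*a - 32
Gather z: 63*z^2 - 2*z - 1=63*z^2 - 2*z - 1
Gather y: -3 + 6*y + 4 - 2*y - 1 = 4*y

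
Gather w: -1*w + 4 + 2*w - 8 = w - 4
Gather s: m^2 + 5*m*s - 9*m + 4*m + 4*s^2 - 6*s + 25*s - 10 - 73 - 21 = m^2 - 5*m + 4*s^2 + s*(5*m + 19) - 104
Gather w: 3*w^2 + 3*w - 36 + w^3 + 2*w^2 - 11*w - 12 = w^3 + 5*w^2 - 8*w - 48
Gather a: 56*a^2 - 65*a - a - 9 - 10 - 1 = 56*a^2 - 66*a - 20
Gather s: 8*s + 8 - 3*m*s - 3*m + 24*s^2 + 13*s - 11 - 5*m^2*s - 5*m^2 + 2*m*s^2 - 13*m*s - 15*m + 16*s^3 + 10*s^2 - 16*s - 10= -5*m^2 - 18*m + 16*s^3 + s^2*(2*m + 34) + s*(-5*m^2 - 16*m + 5) - 13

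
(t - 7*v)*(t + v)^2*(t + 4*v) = t^4 - t^3*v - 33*t^2*v^2 - 59*t*v^3 - 28*v^4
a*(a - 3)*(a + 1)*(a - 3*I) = a^4 - 2*a^3 - 3*I*a^3 - 3*a^2 + 6*I*a^2 + 9*I*a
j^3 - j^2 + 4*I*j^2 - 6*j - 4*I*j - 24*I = (j - 3)*(j + 2)*(j + 4*I)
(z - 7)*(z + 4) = z^2 - 3*z - 28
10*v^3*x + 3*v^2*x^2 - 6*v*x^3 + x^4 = x*(-5*v + x)*(-2*v + x)*(v + x)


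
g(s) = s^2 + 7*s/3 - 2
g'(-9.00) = -15.67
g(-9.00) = 58.00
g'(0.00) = 2.33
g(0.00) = -2.00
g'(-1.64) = -0.95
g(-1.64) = -3.14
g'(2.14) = 6.61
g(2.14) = 7.57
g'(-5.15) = -7.97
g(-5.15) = 12.51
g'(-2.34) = -2.35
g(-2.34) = -1.98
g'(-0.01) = 2.31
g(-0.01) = -2.02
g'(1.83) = 5.99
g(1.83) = 5.62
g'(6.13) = 14.59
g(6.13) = 49.88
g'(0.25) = 2.83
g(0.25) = -1.35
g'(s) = 2*s + 7/3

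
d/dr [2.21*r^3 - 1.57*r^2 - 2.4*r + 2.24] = 6.63*r^2 - 3.14*r - 2.4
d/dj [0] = 0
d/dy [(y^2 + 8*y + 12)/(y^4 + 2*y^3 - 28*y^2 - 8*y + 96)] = 2*(3 - y)/(y^4 - 12*y^3 + 52*y^2 - 96*y + 64)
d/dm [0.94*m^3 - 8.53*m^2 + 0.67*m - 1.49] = 2.82*m^2 - 17.06*m + 0.67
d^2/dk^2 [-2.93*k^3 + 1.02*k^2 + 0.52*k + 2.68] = 2.04 - 17.58*k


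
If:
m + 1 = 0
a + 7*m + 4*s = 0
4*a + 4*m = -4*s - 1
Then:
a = -4/3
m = -1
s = 25/12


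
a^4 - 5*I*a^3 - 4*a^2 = a^2*(a - 4*I)*(a - I)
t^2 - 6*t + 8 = (t - 4)*(t - 2)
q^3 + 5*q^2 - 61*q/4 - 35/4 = (q - 5/2)*(q + 1/2)*(q + 7)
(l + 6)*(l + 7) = l^2 + 13*l + 42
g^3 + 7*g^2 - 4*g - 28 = (g - 2)*(g + 2)*(g + 7)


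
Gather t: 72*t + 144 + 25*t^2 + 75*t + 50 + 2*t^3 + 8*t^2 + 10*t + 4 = 2*t^3 + 33*t^2 + 157*t + 198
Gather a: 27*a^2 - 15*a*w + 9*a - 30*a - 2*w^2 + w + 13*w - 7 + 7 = 27*a^2 + a*(-15*w - 21) - 2*w^2 + 14*w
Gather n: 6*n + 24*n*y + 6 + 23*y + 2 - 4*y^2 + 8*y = n*(24*y + 6) - 4*y^2 + 31*y + 8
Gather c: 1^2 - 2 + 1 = 0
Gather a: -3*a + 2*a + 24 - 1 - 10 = 13 - a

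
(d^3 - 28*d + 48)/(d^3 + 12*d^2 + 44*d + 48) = (d^2 - 6*d + 8)/(d^2 + 6*d + 8)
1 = 1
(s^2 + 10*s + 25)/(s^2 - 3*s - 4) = (s^2 + 10*s + 25)/(s^2 - 3*s - 4)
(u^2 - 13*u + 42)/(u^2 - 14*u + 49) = (u - 6)/(u - 7)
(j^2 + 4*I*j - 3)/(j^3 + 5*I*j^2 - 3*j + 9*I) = (j + I)/(j^2 + 2*I*j + 3)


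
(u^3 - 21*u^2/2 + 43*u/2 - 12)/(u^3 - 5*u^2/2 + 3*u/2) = (u - 8)/u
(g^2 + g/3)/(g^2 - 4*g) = (g + 1/3)/(g - 4)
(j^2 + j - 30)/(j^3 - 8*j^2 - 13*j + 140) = (j + 6)/(j^2 - 3*j - 28)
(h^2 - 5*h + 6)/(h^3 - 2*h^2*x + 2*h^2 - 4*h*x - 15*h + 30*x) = (2 - h)/(-h^2 + 2*h*x - 5*h + 10*x)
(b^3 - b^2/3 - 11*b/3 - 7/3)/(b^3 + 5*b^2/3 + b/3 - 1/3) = (3*b - 7)/(3*b - 1)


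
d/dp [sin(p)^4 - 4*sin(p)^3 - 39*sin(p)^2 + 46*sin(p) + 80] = 2*(2*sin(p)^3 - 6*sin(p)^2 - 39*sin(p) + 23)*cos(p)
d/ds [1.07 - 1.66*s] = -1.66000000000000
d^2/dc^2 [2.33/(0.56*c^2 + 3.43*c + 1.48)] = (-1.461376*c^2 - 8.950928*c + 2.33*(1.12*c + 3.43)*(2.24*c + 6.86) - 3.862208)/(0.56*c^2 + 3.43*c + 1.48)^3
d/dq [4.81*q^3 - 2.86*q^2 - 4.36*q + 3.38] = 14.43*q^2 - 5.72*q - 4.36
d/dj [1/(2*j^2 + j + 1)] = (-4*j - 1)/(2*j^2 + j + 1)^2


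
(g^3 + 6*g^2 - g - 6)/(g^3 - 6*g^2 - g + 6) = (g + 6)/(g - 6)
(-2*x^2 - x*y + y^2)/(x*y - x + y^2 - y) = (-2*x + y)/(y - 1)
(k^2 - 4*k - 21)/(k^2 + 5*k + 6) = (k - 7)/(k + 2)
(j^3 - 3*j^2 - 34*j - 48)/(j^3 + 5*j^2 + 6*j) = (j - 8)/j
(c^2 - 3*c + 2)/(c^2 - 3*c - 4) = (-c^2 + 3*c - 2)/(-c^2 + 3*c + 4)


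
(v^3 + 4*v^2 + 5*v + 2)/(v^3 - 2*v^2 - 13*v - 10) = (v + 1)/(v - 5)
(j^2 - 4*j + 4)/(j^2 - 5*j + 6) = (j - 2)/(j - 3)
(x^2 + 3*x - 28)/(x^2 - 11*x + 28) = (x + 7)/(x - 7)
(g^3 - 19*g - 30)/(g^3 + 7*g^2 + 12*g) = (g^2 - 3*g - 10)/(g*(g + 4))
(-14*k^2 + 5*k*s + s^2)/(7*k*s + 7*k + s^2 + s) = (-2*k + s)/(s + 1)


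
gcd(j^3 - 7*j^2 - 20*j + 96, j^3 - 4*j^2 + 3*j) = j - 3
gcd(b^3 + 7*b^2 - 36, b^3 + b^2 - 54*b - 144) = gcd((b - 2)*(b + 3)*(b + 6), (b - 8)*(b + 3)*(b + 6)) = b^2 + 9*b + 18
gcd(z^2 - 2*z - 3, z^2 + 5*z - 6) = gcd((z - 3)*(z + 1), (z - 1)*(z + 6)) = 1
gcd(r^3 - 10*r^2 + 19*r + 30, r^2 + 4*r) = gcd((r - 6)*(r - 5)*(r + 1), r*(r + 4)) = 1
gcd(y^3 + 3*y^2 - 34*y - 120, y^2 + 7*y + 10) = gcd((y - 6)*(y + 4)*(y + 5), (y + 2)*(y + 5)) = y + 5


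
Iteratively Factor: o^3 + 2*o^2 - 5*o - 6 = (o - 2)*(o^2 + 4*o + 3) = (o - 2)*(o + 3)*(o + 1)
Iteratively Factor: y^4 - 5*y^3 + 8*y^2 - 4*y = (y - 2)*(y^3 - 3*y^2 + 2*y) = y*(y - 2)*(y^2 - 3*y + 2) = y*(y - 2)*(y - 1)*(y - 2)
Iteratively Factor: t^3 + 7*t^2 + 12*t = (t + 3)*(t^2 + 4*t) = t*(t + 3)*(t + 4)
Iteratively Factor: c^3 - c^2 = (c)*(c^2 - c) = c^2*(c - 1)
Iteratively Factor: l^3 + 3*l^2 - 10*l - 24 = (l + 4)*(l^2 - l - 6) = (l - 3)*(l + 4)*(l + 2)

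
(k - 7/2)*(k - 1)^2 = k^3 - 11*k^2/2 + 8*k - 7/2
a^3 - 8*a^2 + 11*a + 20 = (a - 5)*(a - 4)*(a + 1)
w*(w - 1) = w^2 - w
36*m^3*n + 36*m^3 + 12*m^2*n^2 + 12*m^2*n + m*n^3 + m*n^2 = (6*m + n)^2*(m*n + m)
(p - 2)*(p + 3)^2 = p^3 + 4*p^2 - 3*p - 18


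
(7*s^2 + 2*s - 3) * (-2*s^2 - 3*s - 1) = -14*s^4 - 25*s^3 - 7*s^2 + 7*s + 3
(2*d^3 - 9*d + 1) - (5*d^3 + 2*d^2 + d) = -3*d^3 - 2*d^2 - 10*d + 1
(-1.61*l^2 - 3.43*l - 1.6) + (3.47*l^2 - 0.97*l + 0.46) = 1.86*l^2 - 4.4*l - 1.14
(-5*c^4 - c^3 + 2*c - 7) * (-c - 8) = 5*c^5 + 41*c^4 + 8*c^3 - 2*c^2 - 9*c + 56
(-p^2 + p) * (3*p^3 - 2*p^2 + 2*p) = -3*p^5 + 5*p^4 - 4*p^3 + 2*p^2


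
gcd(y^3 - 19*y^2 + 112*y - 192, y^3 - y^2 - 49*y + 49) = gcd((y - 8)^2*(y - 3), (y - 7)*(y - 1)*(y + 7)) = 1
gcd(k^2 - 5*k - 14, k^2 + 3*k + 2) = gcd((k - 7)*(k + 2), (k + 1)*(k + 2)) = k + 2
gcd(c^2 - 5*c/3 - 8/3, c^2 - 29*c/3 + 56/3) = c - 8/3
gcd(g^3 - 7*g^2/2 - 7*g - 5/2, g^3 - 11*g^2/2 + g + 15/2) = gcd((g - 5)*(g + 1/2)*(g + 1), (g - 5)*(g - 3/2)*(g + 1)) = g^2 - 4*g - 5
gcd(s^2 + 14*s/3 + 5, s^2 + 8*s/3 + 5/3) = s + 5/3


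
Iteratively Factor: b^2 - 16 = (b + 4)*(b - 4)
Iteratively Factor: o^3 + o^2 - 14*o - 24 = (o + 2)*(o^2 - o - 12) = (o - 4)*(o + 2)*(o + 3)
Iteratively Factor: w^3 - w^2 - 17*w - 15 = (w + 3)*(w^2 - 4*w - 5) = (w + 1)*(w + 3)*(w - 5)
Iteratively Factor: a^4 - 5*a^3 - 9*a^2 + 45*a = (a)*(a^3 - 5*a^2 - 9*a + 45) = a*(a - 5)*(a^2 - 9) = a*(a - 5)*(a + 3)*(a - 3)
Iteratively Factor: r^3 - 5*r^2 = (r - 5)*(r^2) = r*(r - 5)*(r)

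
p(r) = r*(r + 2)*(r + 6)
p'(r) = r*(r + 2) + r*(r + 6) + (r + 2)*(r + 6) = 3*r^2 + 16*r + 12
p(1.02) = 21.62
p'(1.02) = 31.44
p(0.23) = 3.20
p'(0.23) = 15.84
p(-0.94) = -5.04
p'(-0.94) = -0.39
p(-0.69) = -4.80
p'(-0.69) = 2.39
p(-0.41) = -3.64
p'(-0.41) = 5.94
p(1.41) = 35.63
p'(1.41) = 40.52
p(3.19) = 152.15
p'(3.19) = 93.57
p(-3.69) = 14.41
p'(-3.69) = -6.19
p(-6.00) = 0.00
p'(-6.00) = 24.00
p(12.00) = 3024.00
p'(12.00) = 636.00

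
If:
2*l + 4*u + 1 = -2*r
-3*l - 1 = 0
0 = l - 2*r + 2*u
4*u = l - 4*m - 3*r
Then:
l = -1/3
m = 1/24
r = -1/6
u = 0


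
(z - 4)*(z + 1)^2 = z^3 - 2*z^2 - 7*z - 4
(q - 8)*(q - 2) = q^2 - 10*q + 16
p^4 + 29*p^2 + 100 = (p - 5*I)*(p - 2*I)*(p + 2*I)*(p + 5*I)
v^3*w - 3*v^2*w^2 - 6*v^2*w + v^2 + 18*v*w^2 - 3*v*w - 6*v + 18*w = (v - 6)*(v - 3*w)*(v*w + 1)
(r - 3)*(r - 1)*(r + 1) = r^3 - 3*r^2 - r + 3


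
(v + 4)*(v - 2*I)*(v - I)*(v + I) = v^4 + 4*v^3 - 2*I*v^3 + v^2 - 8*I*v^2 + 4*v - 2*I*v - 8*I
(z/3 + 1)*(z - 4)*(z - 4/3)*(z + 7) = z^4/3 + 14*z^3/9 - 9*z^2 - 176*z/9 + 112/3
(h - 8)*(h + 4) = h^2 - 4*h - 32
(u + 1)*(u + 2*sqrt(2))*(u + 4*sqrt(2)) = u^3 + u^2 + 6*sqrt(2)*u^2 + 6*sqrt(2)*u + 16*u + 16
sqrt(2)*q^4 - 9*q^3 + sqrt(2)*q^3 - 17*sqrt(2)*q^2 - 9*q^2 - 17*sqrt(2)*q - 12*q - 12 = (q - 6*sqrt(2))*(q + sqrt(2)/2)*(q + sqrt(2))*(sqrt(2)*q + sqrt(2))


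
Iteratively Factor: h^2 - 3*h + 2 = (h - 1)*(h - 2)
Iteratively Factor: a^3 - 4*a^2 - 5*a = (a)*(a^2 - 4*a - 5) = a*(a + 1)*(a - 5)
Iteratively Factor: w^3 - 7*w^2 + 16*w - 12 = (w - 2)*(w^2 - 5*w + 6) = (w - 2)^2*(w - 3)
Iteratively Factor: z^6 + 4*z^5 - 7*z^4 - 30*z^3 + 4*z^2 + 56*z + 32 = (z + 4)*(z^5 - 7*z^3 - 2*z^2 + 12*z + 8) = (z + 1)*(z + 4)*(z^4 - z^3 - 6*z^2 + 4*z + 8) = (z + 1)*(z + 2)*(z + 4)*(z^3 - 3*z^2 + 4) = (z - 2)*(z + 1)*(z + 2)*(z + 4)*(z^2 - z - 2) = (z - 2)*(z + 1)^2*(z + 2)*(z + 4)*(z - 2)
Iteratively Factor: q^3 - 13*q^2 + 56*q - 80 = (q - 5)*(q^2 - 8*q + 16) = (q - 5)*(q - 4)*(q - 4)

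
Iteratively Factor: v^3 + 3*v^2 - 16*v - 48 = (v + 4)*(v^2 - v - 12) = (v + 3)*(v + 4)*(v - 4)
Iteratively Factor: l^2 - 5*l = (l)*(l - 5)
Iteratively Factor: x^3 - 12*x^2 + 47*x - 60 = (x - 3)*(x^2 - 9*x + 20) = (x - 5)*(x - 3)*(x - 4)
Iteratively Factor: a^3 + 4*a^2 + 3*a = (a + 1)*(a^2 + 3*a) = (a + 1)*(a + 3)*(a)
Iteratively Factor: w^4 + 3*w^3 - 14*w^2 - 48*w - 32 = (w + 4)*(w^3 - w^2 - 10*w - 8) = (w - 4)*(w + 4)*(w^2 + 3*w + 2) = (w - 4)*(w + 2)*(w + 4)*(w + 1)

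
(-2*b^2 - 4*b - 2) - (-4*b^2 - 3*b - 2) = 2*b^2 - b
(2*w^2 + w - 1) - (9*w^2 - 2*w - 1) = -7*w^2 + 3*w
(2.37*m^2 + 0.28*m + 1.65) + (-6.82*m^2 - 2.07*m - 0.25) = -4.45*m^2 - 1.79*m + 1.4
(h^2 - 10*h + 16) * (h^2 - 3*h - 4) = h^4 - 13*h^3 + 42*h^2 - 8*h - 64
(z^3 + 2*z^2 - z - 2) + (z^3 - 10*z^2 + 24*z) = 2*z^3 - 8*z^2 + 23*z - 2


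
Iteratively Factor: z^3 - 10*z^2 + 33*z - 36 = (z - 4)*(z^2 - 6*z + 9) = (z - 4)*(z - 3)*(z - 3)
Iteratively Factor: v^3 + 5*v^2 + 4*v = (v + 1)*(v^2 + 4*v) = (v + 1)*(v + 4)*(v)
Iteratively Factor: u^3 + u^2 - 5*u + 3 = (u - 1)*(u^2 + 2*u - 3) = (u - 1)^2*(u + 3)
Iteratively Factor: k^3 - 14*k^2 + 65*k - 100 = (k - 5)*(k^2 - 9*k + 20) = (k - 5)^2*(k - 4)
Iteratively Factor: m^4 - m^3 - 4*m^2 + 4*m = (m)*(m^3 - m^2 - 4*m + 4) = m*(m - 2)*(m^2 + m - 2) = m*(m - 2)*(m + 2)*(m - 1)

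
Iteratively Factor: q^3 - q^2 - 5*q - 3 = (q - 3)*(q^2 + 2*q + 1) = (q - 3)*(q + 1)*(q + 1)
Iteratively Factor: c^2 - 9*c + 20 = (c - 5)*(c - 4)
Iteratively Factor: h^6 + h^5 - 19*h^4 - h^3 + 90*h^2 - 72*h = (h - 3)*(h^5 + 4*h^4 - 7*h^3 - 22*h^2 + 24*h) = (h - 3)*(h - 1)*(h^4 + 5*h^3 - 2*h^2 - 24*h) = (h - 3)*(h - 1)*(h + 4)*(h^3 + h^2 - 6*h) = h*(h - 3)*(h - 1)*(h + 4)*(h^2 + h - 6) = h*(h - 3)*(h - 2)*(h - 1)*(h + 4)*(h + 3)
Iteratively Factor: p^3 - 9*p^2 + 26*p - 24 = (p - 3)*(p^2 - 6*p + 8) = (p - 3)*(p - 2)*(p - 4)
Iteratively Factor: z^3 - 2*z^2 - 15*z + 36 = (z - 3)*(z^2 + z - 12) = (z - 3)^2*(z + 4)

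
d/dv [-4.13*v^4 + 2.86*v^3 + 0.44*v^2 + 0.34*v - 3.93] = -16.52*v^3 + 8.58*v^2 + 0.88*v + 0.34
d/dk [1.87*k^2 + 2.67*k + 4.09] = 3.74*k + 2.67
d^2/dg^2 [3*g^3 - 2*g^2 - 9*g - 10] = 18*g - 4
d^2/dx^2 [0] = 0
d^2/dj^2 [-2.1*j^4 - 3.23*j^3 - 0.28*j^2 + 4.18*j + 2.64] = -25.2*j^2 - 19.38*j - 0.56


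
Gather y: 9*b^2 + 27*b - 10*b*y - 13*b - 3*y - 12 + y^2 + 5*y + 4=9*b^2 + 14*b + y^2 + y*(2 - 10*b) - 8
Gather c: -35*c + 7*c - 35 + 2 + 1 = -28*c - 32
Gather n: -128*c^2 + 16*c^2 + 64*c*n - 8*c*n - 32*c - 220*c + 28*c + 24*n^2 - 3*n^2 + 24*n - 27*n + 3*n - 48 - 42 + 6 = -112*c^2 + 56*c*n - 224*c + 21*n^2 - 84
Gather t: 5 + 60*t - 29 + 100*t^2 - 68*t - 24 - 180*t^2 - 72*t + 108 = -80*t^2 - 80*t + 60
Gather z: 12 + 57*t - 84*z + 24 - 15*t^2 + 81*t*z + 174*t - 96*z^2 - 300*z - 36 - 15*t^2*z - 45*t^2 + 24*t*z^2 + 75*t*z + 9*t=-60*t^2 + 240*t + z^2*(24*t - 96) + z*(-15*t^2 + 156*t - 384)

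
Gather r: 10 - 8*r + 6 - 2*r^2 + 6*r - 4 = -2*r^2 - 2*r + 12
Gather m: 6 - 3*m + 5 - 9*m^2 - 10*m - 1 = -9*m^2 - 13*m + 10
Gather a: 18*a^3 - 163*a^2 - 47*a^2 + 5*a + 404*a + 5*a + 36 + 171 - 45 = 18*a^3 - 210*a^2 + 414*a + 162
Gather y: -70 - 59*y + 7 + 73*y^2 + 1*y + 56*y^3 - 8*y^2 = 56*y^3 + 65*y^2 - 58*y - 63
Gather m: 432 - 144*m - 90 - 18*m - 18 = 324 - 162*m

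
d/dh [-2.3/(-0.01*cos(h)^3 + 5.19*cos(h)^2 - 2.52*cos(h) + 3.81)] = (0.069*cos(h)^2 - 23.874*cos(h) + 5.796)*sin(h)/(0.01*cos(h)^3 - 5.19*cos(h)^2 + 2.52*cos(h) - 3.81)^2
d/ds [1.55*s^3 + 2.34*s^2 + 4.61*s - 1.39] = 4.65*s^2 + 4.68*s + 4.61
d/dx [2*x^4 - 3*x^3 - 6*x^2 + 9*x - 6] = 8*x^3 - 9*x^2 - 12*x + 9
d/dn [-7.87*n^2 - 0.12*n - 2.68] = -15.74*n - 0.12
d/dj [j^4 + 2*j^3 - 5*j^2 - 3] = 2*j*(2*j^2 + 3*j - 5)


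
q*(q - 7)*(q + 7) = q^3 - 49*q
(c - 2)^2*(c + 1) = c^3 - 3*c^2 + 4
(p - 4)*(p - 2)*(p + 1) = p^3 - 5*p^2 + 2*p + 8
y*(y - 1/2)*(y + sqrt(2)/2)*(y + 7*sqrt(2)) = y^4 - y^3/2 + 15*sqrt(2)*y^3/2 - 15*sqrt(2)*y^2/4 + 7*y^2 - 7*y/2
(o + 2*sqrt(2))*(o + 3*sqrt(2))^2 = o^3 + 8*sqrt(2)*o^2 + 42*o + 36*sqrt(2)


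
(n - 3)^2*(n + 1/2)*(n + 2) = n^4 - 7*n^3/2 - 5*n^2 + 33*n/2 + 9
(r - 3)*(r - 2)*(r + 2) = r^3 - 3*r^2 - 4*r + 12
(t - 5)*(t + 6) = t^2 + t - 30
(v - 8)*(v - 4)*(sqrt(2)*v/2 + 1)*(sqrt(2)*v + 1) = v^4 - 12*v^3 + 3*sqrt(2)*v^3/2 - 18*sqrt(2)*v^2 + 33*v^2 - 12*v + 48*sqrt(2)*v + 32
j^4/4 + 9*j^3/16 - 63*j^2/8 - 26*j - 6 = (j/4 + 1)*(j - 6)*(j + 1/4)*(j + 4)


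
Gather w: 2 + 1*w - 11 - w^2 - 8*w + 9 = -w^2 - 7*w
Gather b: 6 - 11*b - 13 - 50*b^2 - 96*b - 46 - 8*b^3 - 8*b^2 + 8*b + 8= -8*b^3 - 58*b^2 - 99*b - 45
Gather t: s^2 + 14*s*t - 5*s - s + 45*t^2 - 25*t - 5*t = s^2 - 6*s + 45*t^2 + t*(14*s - 30)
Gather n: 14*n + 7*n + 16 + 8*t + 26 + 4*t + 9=21*n + 12*t + 51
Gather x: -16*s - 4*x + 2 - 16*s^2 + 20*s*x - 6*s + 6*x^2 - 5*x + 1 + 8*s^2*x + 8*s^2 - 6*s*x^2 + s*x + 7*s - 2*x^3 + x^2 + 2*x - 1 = -8*s^2 - 15*s - 2*x^3 + x^2*(7 - 6*s) + x*(8*s^2 + 21*s - 7) + 2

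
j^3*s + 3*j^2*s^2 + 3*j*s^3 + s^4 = s*(j + s)^3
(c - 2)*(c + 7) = c^2 + 5*c - 14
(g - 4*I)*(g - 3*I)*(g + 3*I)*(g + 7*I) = g^4 + 3*I*g^3 + 37*g^2 + 27*I*g + 252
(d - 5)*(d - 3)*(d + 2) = d^3 - 6*d^2 - d + 30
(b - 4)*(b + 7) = b^2 + 3*b - 28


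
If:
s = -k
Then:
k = -s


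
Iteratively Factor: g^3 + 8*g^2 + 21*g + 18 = (g + 2)*(g^2 + 6*g + 9) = (g + 2)*(g + 3)*(g + 3)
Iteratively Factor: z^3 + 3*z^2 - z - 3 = (z - 1)*(z^2 + 4*z + 3) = (z - 1)*(z + 3)*(z + 1)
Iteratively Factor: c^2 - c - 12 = (c - 4)*(c + 3)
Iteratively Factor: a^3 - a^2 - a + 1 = (a - 1)*(a^2 - 1) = (a - 1)^2*(a + 1)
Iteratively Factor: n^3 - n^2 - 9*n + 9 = (n - 3)*(n^2 + 2*n - 3) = (n - 3)*(n + 3)*(n - 1)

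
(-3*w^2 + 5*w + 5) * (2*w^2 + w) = -6*w^4 + 7*w^3 + 15*w^2 + 5*w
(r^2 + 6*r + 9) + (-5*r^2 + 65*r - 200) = -4*r^2 + 71*r - 191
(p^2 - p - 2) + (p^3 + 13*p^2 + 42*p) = p^3 + 14*p^2 + 41*p - 2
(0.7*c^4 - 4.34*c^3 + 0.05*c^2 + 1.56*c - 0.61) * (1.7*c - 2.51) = 1.19*c^5 - 9.135*c^4 + 10.9784*c^3 + 2.5265*c^2 - 4.9526*c + 1.5311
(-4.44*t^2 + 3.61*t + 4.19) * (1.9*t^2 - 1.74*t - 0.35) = -8.436*t^4 + 14.5846*t^3 + 3.2336*t^2 - 8.5541*t - 1.4665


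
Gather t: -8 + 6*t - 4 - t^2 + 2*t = -t^2 + 8*t - 12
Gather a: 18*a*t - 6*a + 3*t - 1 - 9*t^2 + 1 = a*(18*t - 6) - 9*t^2 + 3*t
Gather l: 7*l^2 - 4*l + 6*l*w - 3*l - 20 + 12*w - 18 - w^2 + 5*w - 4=7*l^2 + l*(6*w - 7) - w^2 + 17*w - 42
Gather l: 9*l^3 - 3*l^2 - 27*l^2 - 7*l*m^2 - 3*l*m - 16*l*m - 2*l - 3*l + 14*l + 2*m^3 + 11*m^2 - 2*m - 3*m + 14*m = 9*l^3 - 30*l^2 + l*(-7*m^2 - 19*m + 9) + 2*m^3 + 11*m^2 + 9*m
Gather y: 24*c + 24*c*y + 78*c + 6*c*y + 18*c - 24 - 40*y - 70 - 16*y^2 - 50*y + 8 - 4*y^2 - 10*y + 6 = 120*c - 20*y^2 + y*(30*c - 100) - 80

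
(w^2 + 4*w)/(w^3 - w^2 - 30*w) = (w + 4)/(w^2 - w - 30)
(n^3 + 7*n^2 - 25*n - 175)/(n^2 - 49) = (n^2 - 25)/(n - 7)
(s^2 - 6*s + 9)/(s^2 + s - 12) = (s - 3)/(s + 4)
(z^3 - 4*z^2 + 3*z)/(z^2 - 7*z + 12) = z*(z - 1)/(z - 4)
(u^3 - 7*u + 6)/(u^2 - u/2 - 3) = 2*(u^2 + 2*u - 3)/(2*u + 3)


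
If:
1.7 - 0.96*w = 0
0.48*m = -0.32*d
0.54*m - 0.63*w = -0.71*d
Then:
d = 3.19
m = -2.12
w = 1.77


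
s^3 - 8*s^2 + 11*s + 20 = (s - 5)*(s - 4)*(s + 1)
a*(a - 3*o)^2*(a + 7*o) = a^4 + a^3*o - 33*a^2*o^2 + 63*a*o^3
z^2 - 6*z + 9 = (z - 3)^2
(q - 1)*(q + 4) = q^2 + 3*q - 4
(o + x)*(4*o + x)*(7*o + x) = 28*o^3 + 39*o^2*x + 12*o*x^2 + x^3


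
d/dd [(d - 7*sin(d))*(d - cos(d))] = (d - 7*sin(d))*(sin(d) + 1) - (d - cos(d))*(7*cos(d) - 1)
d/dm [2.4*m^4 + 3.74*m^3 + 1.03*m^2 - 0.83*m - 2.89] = 9.6*m^3 + 11.22*m^2 + 2.06*m - 0.83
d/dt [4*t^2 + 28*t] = 8*t + 28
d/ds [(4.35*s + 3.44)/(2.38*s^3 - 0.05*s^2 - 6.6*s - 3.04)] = (-20.706*s^3 - 24.3441*s^2 + 0.344000000000001*s + 9.48)/(5.6644*s^6 - 0.238*s^5 - 31.4135*s^4 - 13.8104*s^3 + 43.864*s^2 + 40.128*s + 9.2416)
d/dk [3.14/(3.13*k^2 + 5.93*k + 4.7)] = (-19.6564*k - 18.6202)/(3.13*k^2 + 5.93*k + 4.7)^2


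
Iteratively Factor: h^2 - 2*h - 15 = (h + 3)*(h - 5)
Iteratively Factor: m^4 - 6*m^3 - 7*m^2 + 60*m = (m - 4)*(m^3 - 2*m^2 - 15*m) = (m - 5)*(m - 4)*(m^2 + 3*m) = m*(m - 5)*(m - 4)*(m + 3)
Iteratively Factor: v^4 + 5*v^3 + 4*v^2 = (v + 4)*(v^3 + v^2) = (v + 1)*(v + 4)*(v^2) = v*(v + 1)*(v + 4)*(v)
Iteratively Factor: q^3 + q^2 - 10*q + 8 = (q + 4)*(q^2 - 3*q + 2) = (q - 2)*(q + 4)*(q - 1)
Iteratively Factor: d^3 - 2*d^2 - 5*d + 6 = (d - 3)*(d^2 + d - 2) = (d - 3)*(d + 2)*(d - 1)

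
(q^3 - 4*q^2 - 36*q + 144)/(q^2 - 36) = q - 4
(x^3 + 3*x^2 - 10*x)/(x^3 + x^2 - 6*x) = (x + 5)/(x + 3)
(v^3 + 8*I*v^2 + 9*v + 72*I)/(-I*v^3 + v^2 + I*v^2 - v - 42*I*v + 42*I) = (I*v^3 - 8*v^2 + 9*I*v - 72)/(v^3 + v^2*(-1 + I) + v*(42 - I) - 42)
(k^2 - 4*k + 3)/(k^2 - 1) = (k - 3)/(k + 1)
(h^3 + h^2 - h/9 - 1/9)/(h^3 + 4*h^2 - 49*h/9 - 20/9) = (3*h^2 + 2*h - 1)/(3*h^2 + 11*h - 20)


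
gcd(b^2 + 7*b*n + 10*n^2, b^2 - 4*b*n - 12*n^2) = b + 2*n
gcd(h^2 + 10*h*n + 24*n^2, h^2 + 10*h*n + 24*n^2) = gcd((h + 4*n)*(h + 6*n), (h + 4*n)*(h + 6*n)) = h^2 + 10*h*n + 24*n^2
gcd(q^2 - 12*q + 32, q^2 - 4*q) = q - 4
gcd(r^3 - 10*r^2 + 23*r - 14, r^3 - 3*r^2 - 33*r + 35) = r^2 - 8*r + 7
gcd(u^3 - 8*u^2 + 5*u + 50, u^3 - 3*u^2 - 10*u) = u^2 - 3*u - 10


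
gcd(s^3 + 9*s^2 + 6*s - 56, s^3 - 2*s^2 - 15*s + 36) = s + 4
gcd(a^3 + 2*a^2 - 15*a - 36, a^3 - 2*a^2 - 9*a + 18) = a + 3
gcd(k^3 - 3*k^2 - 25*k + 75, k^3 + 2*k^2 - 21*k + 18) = k - 3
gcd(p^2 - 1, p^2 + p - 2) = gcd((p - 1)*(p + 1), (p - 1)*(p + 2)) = p - 1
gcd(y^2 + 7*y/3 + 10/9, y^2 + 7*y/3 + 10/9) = y^2 + 7*y/3 + 10/9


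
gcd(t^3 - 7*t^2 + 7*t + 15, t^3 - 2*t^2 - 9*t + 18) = t - 3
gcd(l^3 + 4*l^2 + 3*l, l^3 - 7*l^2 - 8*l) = l^2 + l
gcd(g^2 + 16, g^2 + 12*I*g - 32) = g + 4*I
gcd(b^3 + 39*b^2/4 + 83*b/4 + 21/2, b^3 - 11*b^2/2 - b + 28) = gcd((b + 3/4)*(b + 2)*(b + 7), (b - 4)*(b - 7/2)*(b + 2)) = b + 2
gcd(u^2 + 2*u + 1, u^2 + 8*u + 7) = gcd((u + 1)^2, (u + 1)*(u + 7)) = u + 1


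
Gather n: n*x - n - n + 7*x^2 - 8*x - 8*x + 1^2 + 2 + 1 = n*(x - 2) + 7*x^2 - 16*x + 4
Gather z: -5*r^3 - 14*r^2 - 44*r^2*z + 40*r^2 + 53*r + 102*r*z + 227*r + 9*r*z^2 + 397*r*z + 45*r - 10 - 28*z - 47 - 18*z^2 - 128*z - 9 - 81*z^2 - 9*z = -5*r^3 + 26*r^2 + 325*r + z^2*(9*r - 99) + z*(-44*r^2 + 499*r - 165) - 66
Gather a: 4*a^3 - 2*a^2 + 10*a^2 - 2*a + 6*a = 4*a^3 + 8*a^2 + 4*a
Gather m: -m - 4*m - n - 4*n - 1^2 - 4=-5*m - 5*n - 5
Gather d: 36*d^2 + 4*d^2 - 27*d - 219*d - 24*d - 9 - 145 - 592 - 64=40*d^2 - 270*d - 810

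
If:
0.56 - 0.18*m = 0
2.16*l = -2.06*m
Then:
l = -2.97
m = 3.11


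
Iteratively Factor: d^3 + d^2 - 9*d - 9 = (d - 3)*(d^2 + 4*d + 3) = (d - 3)*(d + 1)*(d + 3)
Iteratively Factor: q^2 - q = (q - 1)*(q)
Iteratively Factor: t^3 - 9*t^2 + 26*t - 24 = (t - 3)*(t^2 - 6*t + 8) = (t - 4)*(t - 3)*(t - 2)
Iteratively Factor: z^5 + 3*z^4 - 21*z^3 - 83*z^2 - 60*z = (z)*(z^4 + 3*z^3 - 21*z^2 - 83*z - 60) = z*(z + 3)*(z^3 - 21*z - 20) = z*(z + 3)*(z + 4)*(z^2 - 4*z - 5) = z*(z + 1)*(z + 3)*(z + 4)*(z - 5)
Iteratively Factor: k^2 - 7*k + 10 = (k - 2)*(k - 5)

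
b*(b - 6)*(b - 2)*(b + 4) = b^4 - 4*b^3 - 20*b^2 + 48*b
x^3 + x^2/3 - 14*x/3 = x*(x - 2)*(x + 7/3)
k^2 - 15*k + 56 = (k - 8)*(k - 7)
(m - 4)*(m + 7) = m^2 + 3*m - 28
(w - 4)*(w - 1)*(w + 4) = w^3 - w^2 - 16*w + 16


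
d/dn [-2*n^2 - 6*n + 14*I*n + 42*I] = -4*n - 6 + 14*I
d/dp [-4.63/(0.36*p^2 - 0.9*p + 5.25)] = (3.3336*p - 4.167)/(0.36*p^2 - 0.9*p + 5.25)^2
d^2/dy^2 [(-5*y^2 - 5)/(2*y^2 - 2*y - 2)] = 5*(-y^3 - 6*y^2 + 3*y - 3)/(y^6 - 3*y^5 + 5*y^3 - 3*y - 1)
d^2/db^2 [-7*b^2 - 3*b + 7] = -14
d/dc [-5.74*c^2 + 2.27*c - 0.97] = 2.27 - 11.48*c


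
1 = 1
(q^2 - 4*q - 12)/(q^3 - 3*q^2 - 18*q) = (q + 2)/(q*(q + 3))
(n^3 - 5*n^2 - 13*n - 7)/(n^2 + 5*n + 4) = (n^2 - 6*n - 7)/(n + 4)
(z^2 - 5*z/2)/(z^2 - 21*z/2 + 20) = z/(z - 8)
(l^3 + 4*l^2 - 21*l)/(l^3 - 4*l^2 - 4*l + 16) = l*(l^2 + 4*l - 21)/(l^3 - 4*l^2 - 4*l + 16)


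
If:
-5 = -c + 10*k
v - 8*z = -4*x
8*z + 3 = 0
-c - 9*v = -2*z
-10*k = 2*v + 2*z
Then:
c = 213/28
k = 73/280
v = -13/14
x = -29/56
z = -3/8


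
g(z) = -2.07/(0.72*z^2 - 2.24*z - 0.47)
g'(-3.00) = -0.08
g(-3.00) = -0.16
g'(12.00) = 0.01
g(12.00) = -0.03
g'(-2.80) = -0.10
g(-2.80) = -0.18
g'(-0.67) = -3.62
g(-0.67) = -1.53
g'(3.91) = 2.22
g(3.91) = -1.16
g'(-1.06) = -1.06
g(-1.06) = -0.76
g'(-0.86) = -1.82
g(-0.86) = -1.04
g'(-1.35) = -0.58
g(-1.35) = -0.54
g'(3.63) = 7.87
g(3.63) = -2.34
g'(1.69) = 0.08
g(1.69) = 0.94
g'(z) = -2.07*(2.24 - 1.44*z)/(0.72*z^2 - 2.24*z - 0.47)^2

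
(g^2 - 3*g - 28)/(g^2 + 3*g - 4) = (g - 7)/(g - 1)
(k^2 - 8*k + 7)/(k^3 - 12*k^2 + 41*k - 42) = (k - 1)/(k^2 - 5*k + 6)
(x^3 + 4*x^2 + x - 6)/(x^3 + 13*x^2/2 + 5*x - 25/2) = 2*(x^2 + 5*x + 6)/(2*x^2 + 15*x + 25)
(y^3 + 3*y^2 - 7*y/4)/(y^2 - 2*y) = (y^2 + 3*y - 7/4)/(y - 2)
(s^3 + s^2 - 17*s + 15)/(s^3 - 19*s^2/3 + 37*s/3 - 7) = 3*(s + 5)/(3*s - 7)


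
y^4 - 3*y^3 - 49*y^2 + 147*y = y*(y - 7)*(y - 3)*(y + 7)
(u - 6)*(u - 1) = u^2 - 7*u + 6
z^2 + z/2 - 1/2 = (z - 1/2)*(z + 1)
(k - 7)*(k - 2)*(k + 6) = k^3 - 3*k^2 - 40*k + 84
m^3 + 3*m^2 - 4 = (m - 1)*(m + 2)^2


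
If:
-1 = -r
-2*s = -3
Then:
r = 1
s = 3/2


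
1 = 1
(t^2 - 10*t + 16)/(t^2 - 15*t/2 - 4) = 2*(t - 2)/(2*t + 1)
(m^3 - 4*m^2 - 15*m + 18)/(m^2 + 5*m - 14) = (m^3 - 4*m^2 - 15*m + 18)/(m^2 + 5*m - 14)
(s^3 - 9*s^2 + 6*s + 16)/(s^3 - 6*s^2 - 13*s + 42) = (s^2 - 7*s - 8)/(s^2 - 4*s - 21)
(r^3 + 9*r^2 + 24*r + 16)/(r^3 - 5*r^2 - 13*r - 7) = (r^2 + 8*r + 16)/(r^2 - 6*r - 7)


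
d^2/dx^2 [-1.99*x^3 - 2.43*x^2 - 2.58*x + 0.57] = -11.94*x - 4.86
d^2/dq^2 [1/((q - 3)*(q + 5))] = 2*((q - 3)^2 + (q - 3)*(q + 5) + (q + 5)^2)/((q - 3)^3*(q + 5)^3)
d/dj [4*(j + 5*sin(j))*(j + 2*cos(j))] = -4*(j + 5*sin(j))*(2*sin(j) - 1) + 4*(j + 2*cos(j))*(5*cos(j) + 1)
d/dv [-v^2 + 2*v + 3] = 2 - 2*v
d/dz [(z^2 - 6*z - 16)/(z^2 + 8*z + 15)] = 2*(7*z^2 + 31*z + 19)/(z^4 + 16*z^3 + 94*z^2 + 240*z + 225)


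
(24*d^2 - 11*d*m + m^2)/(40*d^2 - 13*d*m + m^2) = (3*d - m)/(5*d - m)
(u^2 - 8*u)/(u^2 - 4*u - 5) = u*(8 - u)/(-u^2 + 4*u + 5)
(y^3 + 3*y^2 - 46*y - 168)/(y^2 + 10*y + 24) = y - 7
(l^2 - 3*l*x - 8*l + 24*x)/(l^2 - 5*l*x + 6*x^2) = (8 - l)/(-l + 2*x)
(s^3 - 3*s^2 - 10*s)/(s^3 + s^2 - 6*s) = (s^2 - 3*s - 10)/(s^2 + s - 6)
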